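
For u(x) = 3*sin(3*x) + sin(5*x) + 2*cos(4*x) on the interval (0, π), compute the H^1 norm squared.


||u||_{H^1(0,π)}^2 = -6256/63 + 92*π

u'(x) = -8*sin(4*x) + 9*cos(3*x) + 5*cos(5*x).
Expand u² and (u')² and integrate term by term on (0, π), using: for integers n ≥ 1, ∫_0^π sin²(nx) dx = ∫_0^π cos²(nx) dx = π/2; for n ≠ n', ∫_0^π sin(nx)sin(n'x) dx = ∫_0^π cos(nx)cos(n'x) dx = 0; and by product-to-sum, ∫_0^π sin(nx)cos(n'x) dx = ½∫_0^π [sin((n+n')x) + sin((n−n')x)] dx, which is 0 when n+n' is even and 2n/(n²−n'²) when n+n' is odd (it need not vanish on (0, π)).
  u² squared terms: (2)²·∫cos(4x)² dx = 4·π/2 = 2*π;  (3)²·∫sin(3x)² dx = 9·π/2 = 9*π/2;  (1)²·∫sin(5x)² dx = 1·π/2 = π/2.
  u² cross terms: 2·(2)·(3)·∫cos(4x)·sin(3x) dx = 12·(-6/7) = -72/7;  2·(2)·(1)·∫cos(4x)·sin(5x) dx = 4·(10/9) = 40/9;  2·(3)·(1)·∫sin(3x)·sin(5x) dx = 6·(0) = 0.
  So ∫_0^π u² dx = 2*π + 9*π/2 + π/2 − 72/7 + 40/9 + 0 = -368/63 + 7*π.
  (u')² squared terms: (-8)²·∫sin(4x)² dx = 64·π/2 = 32*π;  (5)²·∫cos(5x)² dx = 25·π/2 = 25*π/2;  (9)²·∫cos(3x)² dx = 81·π/2 = 81*π/2.
  (u')² cross terms: 2·(-8)·(5)·∫sin(4x)·cos(5x) dx = -80·(-8/9) = 640/9;  2·(-8)·(9)·∫sin(4x)·cos(3x) dx = -144·(8/7) = -1152/7;  2·(5)·(9)·∫cos(5x)·cos(3x) dx = 90·(0) = 0.
  So ∫_0^π (u')² dx = 32*π + 25*π/2 + 81*π/2 + 640/9 − 1152/7 + 0 = -5888/63 + 85*π.
||u||_{H^1}^2 = (-368/63 + 7*π) + (-5888/63 + 85*π) = -6256/63 + 92*π.


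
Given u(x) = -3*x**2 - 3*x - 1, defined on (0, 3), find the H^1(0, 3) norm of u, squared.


||u||_{H^1}^2 = 14799/10

The H^1 norm (squared) on an interval (0, L) is
  ||u||_{H^1}^2 = ∫_0^L u(x)^2 dx + ∫_0^L u'(x)^2 dx.
Compute u'(x) = -6*x - 3.
Then u(x)^2 = 9*x**4 + 18*x**3 + 15*x**2 + 6*x + 1 and u'(x)^2 = 36*x**2 + 36*x + 9.
Integrate each monomial from 0 to 3 using ∫_0^3 c·x^n dx = c·3^(n+1)/(n+1):
  ∫_0^3 u(x)^2 dx = ∫_0^3 (9*x^4 + 18*x^3 + 15*x^2 + 6*x + 1) dx. Term by term:
    ∫_0^3 9*x^4 dx = 2187/5;  ∫_0^3 18*x^3 dx = 729/2;  ∫_0^3 15*x^2 dx = 135;
    ∫_0^3 6*x dx = 27;  ∫_0^3 1 dx = 3.
  Sum: 2187/5 + 729/2 + 135 + 27 + 3 = 9669/10.
  ∫_0^3 u'(x)^2 dx = ∫_0^3 (36*x^2 + 36*x + 9) dx. Term by term:
    ∫_0^3 36*x^2 dx = 324;  ∫_0^3 36*x dx = 162;  ∫_0^3 9 dx = 27.
  Sum: 324 + 162 + 27 = 513.
Adding: ||u||_{H^1}^2 = 9669/10 + 513 = 14799/10.


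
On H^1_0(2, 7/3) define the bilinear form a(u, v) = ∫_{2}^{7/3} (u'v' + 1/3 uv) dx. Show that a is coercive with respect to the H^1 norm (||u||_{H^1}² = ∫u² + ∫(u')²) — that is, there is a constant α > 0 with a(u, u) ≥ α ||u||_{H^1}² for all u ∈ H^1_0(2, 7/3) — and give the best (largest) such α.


α = (1 + 27*π^2)/(3*(1 + 9*π^2))

Coercivity of a(·,·) on H^1_0(2, 7/3) means a(u, u) ≥ α ||u||_{H^1}² for every u ∈ H^1_0.
The interval has length L = 1/3, and Poincaré/coercivity depend only on L. Here a(u, u) = ∫(u')² + (1/3)·∫u².
Here 0 < c = 1/3 < 1. The condition a(u,u) ≥ α||u||_{H^1}² reads (1−α)∫(u')² ≥ (α−c)∫u². Any admissible α is ≤ 1 (rapidly oscillating u have ∫u²/∫(u')² → 0), and α = 1 would force 0 ≥ (1−c)∫u², impossible since c < 1; so 1−α > 0. By the sharp Poincaré inequality on H^1_0 of an interval of length L, ∫(u')² ≥ (π/L)²∫u² with equality for the first sine mode sin(π(x−x₀)/L) (x₀ the left endpoint), so the inequality holds for all u iff (1−α)(π/L)² ≥ α − c, i.e. α ≤ ((π/L)² + c)/((π/L)² + 1) = (1 + c(L/π)²)/(1 + (L/π)²). With (π/L)² = 9*π^2 and c = 1/3, the largest admissible constant is α = ((π/L)² + c)/((π/L)² + 1).
Simplifying, α = (1 + 27*π^2)/(3*(1 + 9*π^2)).


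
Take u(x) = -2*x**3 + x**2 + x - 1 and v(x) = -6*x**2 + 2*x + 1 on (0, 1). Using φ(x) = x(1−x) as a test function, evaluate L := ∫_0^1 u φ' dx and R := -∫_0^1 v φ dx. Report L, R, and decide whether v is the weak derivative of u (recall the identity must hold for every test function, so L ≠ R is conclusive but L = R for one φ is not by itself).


LHS = -1/30, RHS = -1/30. Yes, v = u' weakly.

u(x) = -2*x**3 + x**2 + x - 1, classical derivative u'(x) = -6*x**2 + 2*x + 1.
φ(x) = x(1−x), so φ'(x) = 1 - 2*x.
Note φ(0) = φ(1) = 0, so the boundary term u·φ vanishes.
LHS = ∫_0^1 u(x) φ'(x) dx = ∫_0^1 (4*x^4 - 4*x^3 - x^2 + 3*x - 1) dx. Term by term:
  ∫_0^1 4*x^4 dx = 4/5;  ∫_0^1 -4*x^3 dx = -1;  ∫_0^1 -x^2 dx = -1/3;
  ∫_0^1 3*x dx = 3/2;  ∫_0^1 -1 dx = -1.
Sum: 4/5 − 1 − 1/3 + 3/2 − 1 = -1/30.
So LHS = -1/30.
∫_0^1 v(x) φ(x) dx = ∫_0^1 (6*x^4 - 8*x^3 + x^2 + x) dx. Term by term:
  ∫_0^1 6*x^4 dx = 6/5;  ∫_0^1 -8*x^3 dx = -2;  ∫_0^1 x^2 dx = 1/3;
  ∫_0^1 x dx = 1/2.
Sum: 6/5 − 2 + 1/3 + 1/2 = 1/30.
So RHS = -∫_0^1 v(x) φ(x) dx = -1/30.
LHS = RHS, so the identity holds for this test φ.
Moreover u is smooth here and v(x) = u'(x) = -6*x**2 + 2*x + 1 pointwise, so the identity holds for every test function. Hence v is the weak derivative of u.


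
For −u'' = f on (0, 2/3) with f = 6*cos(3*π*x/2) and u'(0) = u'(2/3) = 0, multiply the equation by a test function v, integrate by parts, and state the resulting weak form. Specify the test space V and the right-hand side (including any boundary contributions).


V = H^1(0, 2/3) (no boundary constraint on v; u is determined up to an additive constant); weak form: ∫_0^2/3 u'v' dx = ∫_0^2/3 (6*cos(3*π*x/2)) v dx for all v ∈ V.

Multiply both sides by a test function v and integrate from 0 to 2/3:
  ∫_0^2/3 −u''(x) v(x) dx = ∫_0^2/3 f(x) v(x) dx.
Integrate the LHS by parts once:
  ∫_0^2/3 −u'' v dx = −[u'(x) v(x)]_0^2/3 + ∫_0^2/3 u'(x) v'(x) dx.
Thus ∫_0^2/3 u'(x) v'(x) dx = ∫_0^2/3 f(x) v(x) dx + [u'(x) v(x)]_0^2/3.
Choose V so that boundary terms are either known or forced to vanish.
u has homogeneous Neumann: u'(0) = u'(2/3) = 0. So [u' v]_0^2/3 = 0·v(2/3) − 0·v(0) = 0 for any v; take V = H^1(0, 2/3).
Weak formulation: find u (satisfying any essential BC) such that ∫_0^2/3 u'(x) v'(x) dx = ∫_0^2/3 f v dx for all v ∈ V (homogeneous Neumann, so boundary terms vanish).
Substituting f(x) = 6*cos(3*π*x/2), the right-hand side is ∫_0^2/3 (6*cos(3*π*x/2)) v dx.
Compatibility check (pure Neumann): taking v ≡ 1 ∈ V gives 0 = ∫_0^2/3 f dx + (0) − (0), i.e. ∫_0^2/3 f dx must equal u'(0) − u'(2/3) = 0. Indeed ∫_0^2/3 (6*cos(3*π*x/2)) dx = 0, so the data are compatible. The solution is then unique only up to an additive constant (fix it e.g. by requiring ∫_0^2/3 u dx = 0).


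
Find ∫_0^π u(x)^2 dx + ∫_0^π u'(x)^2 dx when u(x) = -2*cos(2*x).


||u||_{H^1(0,π)}^2 = 10*π

u'(x) = 4*sin(2*x).
Expand u² and (u')² and integrate term by term on (0, π), using: for integers n ≥ 1, ∫_0^π sin²(nx) dx = ∫_0^π cos²(nx) dx = π/2; for n ≠ n', ∫_0^π sin(nx)sin(n'x) dx = ∫_0^π cos(nx)cos(n'x) dx = 0; and by product-to-sum, ∫_0^π sin(nx)cos(n'x) dx = ½∫_0^π [sin((n+n')x) + sin((n−n')x)] dx, which is 0 when n+n' is even and 2n/(n²−n'²) when n+n' is odd (it need not vanish on (0, π)).
  u² squared terms: (-2)²·∫cos(2x)² dx = 4·π/2 = 2*π.
  So ∫_0^π u² dx = 2*π.
  (u')² squared terms: (4)²·∫sin(2x)² dx = 16·π/2 = 8*π.
  So ∫_0^π (u')² dx = 8*π.
||u||_{H^1}^2 = (2*π) + (8*π) = 10*π.


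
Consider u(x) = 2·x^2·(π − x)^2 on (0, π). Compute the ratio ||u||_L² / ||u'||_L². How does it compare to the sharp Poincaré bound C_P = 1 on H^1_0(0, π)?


||u||_L² / ||u'||_L² = sqrt(3)*π/6 < C_P = 1.

u(x) = 2·x^2·(π − x)^2, so u'(x) = 4*x*(x - π)*(2*x - π).
u(x) = 2·x^2·(π − x)^2 vanishes at x = 0 and x = π, so u ∈ H^1_0(0, π). Differentiate via the product rule and integrate the resulting polynomials term by term.
  ∫_0^π u² dx = ∫_0^π (4*x^8 - 16*π*x^7 + 24*π^2*x^6 - 16*π^3*x^5 + 4*π^4*x^4) dx. Term by term:
    ∫_0^π 4*x^8 dx = 4*π^9/9;  ∫_0^π -16*π*x^7 dx = -2*π^9;  ∫_0^π 24*π^2*x^6 dx = 24*π^9/7;
    ∫_0^π -16*π^3*x^5 dx = -8*π^9/3;  ∫_0^π 4*π^4*x^4 dx = 4*π^9/5.
  Sum: 4*π^9/9 − 2*π^9 + 24*π^9/7 − 8*π^9/3 + 4*π^9/5 = 2*π^9/315.
  ∫_0^π (u')² dx = ∫_0^π (64*x^6 - 192*π*x^5 + 208*π^2*x^4 - 96*π^3*x^3 + 16*π^4*x^2) dx. Term by term:
    ∫_0^π 64*x^6 dx = 64*π^7/7;  ∫_0^π -192*π*x^5 dx = -32*π^7;  ∫_0^π 208*π^2*x^4 dx = 208*π^7/5;
    ∫_0^π -96*π^3*x^3 dx = -24*π^7;  ∫_0^π 16*π^4*x^2 dx = 16*π^7/3.
  Sum: 64*π^7/7 − 32*π^7 + 208*π^7/5 − 24*π^7 + 16*π^7/3 = 8*π^7/105.
∫_0^π u² dx = 2*π^9/315, so ||u||_L² = sqrt(70)*π^(9/2)/105.
∫_0^π (u')² dx = 8*π^7/105, so ||u'||_L² = 2*sqrt(210)*π^(7/2)/105.
Ratio ||u||_L² / ||u'||_L² = sqrt(3)*π/6.
Sharp Poincaré constant on H^1_0(0, π) is C_P = L/π = 1, achieved by sin(x).
A polynomial bump cannot attain the sharp Poincaré constant (only the first sine eigenfunction does), so the ratio is strictly less than C_P, consistent with ||u||_L² ≤ C_P ||u'||_L².


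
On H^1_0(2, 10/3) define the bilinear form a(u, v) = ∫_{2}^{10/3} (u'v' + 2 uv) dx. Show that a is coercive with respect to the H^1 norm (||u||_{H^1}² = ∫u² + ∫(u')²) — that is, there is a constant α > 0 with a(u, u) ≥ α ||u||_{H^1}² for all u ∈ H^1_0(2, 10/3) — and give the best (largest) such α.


α = 1

Coercivity of a(·,·) on H^1_0(2, 10/3) means a(u, u) ≥ α ||u||_{H^1}² for every u ∈ H^1_0.
The interval has length L = 4/3, and Poincaré/coercivity depend only on L. Here a(u, u) = ∫(u')² + (2)·∫u².
Here c = 2 ≥ 1, so a(u,u) = ∫(u')² + c∫u² ≥ ∫(u')² + ∫u² = ||u||_{H^1}², i.e. α = 1 works. No larger α is possible: a(u,u) ≥ α||u||_{H^1}² means (1−α)∫(u')² ≥ (α−c)∫u², and for the modes u_n = sin(nπ(x−x₀)/L) (x₀ the left endpoint) one has ∫u_n²/∫(u_n')² = (L/(nπ))² → 0, so a(u_n,u_n)/||u_n||_{H^1}² → 1. Hence the optimal constant is α = 1.
Therefore α = 1.


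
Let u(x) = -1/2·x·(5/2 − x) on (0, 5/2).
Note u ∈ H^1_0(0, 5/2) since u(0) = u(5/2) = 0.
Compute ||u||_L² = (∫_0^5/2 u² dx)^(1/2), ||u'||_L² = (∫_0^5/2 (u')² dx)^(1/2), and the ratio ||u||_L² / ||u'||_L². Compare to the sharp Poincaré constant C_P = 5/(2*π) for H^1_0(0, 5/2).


||u||_L² / ||u'||_L² = sqrt(10)/4 < C_P = 5/(2*π).

u(x) = -1/2·x·(5/2 − x), so u'(x) = x - 5/4.
u(x) = -1/2·x·(5/2 − x) vanishes at x = 0 and x = 5/2, so u ∈ H^1_0(0, 5/2). Differentiate via the product rule and integrate the resulting polynomials term by term.
  ∫_0^5/2 u² dx = ∫_0^5/2 (x^4/4 - 5*x^3/4 + 25*x^2/16) dx. Term by term:
    ∫_0^5/2 x^4/4 dx = 625/128;  ∫_0^5/2 -5*x^3/4 dx = -3125/256;  ∫_0^5/2 25*x^2/16 dx = 3125/384.
  Sum: 625/128 − 3125/256 + 3125/384 = 625/768.
  ∫_0^5/2 (u')² dx = ∫_0^5/2 (x^2 - 5*x/2 + 25/16) dx. Term by term:
    ∫_0^5/2 x^2 dx = 125/24;  ∫_0^5/2 -5*x/2 dx = -125/16;  ∫_0^5/2 25/16 dx = 125/32.
  Sum: 125/24 − 125/16 + 125/32 = 125/96.
∫_0^5/2 u² dx = 625/768, so ||u||_L² = 25*sqrt(3)/48.
∫_0^5/2 (u')² dx = 125/96, so ||u'||_L² = 5*sqrt(30)/24.
Ratio ||u||_L² / ||u'||_L² = sqrt(10)/4.
Sharp Poincaré constant on H^1_0(0, 5/2) is C_P = L/π = 5/(2*π), achieved by sin(2*π/5·x).
A polynomial bump cannot attain the sharp Poincaré constant (only the first sine eigenfunction does), so the ratio is strictly less than C_P, consistent with ||u||_L² ≤ C_P ||u'||_L².


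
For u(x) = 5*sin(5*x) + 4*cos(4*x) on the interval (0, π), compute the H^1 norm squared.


||u||_{H^1(0,π)}^2 = 6800/9 + 461*π

u'(x) = -16*sin(4*x) + 25*cos(5*x).
Expand u² and (u')² and integrate term by term on (0, π), using: for integers n ≥ 1, ∫_0^π sin²(nx) dx = ∫_0^π cos²(nx) dx = π/2; for n ≠ n', ∫_0^π sin(nx)sin(n'x) dx = ∫_0^π cos(nx)cos(n'x) dx = 0; and by product-to-sum, ∫_0^π sin(nx)cos(n'x) dx = ½∫_0^π [sin((n+n')x) + sin((n−n')x)] dx, which is 0 when n+n' is even and 2n/(n²−n'²) when n+n' is odd (it need not vanish on (0, π)).
  u² squared terms: (4)²·∫cos(4x)² dx = 16·π/2 = 8*π;  (5)²·∫sin(5x)² dx = 25·π/2 = 25*π/2.
  u² cross terms: 2·(4)·(5)·∫cos(4x)·sin(5x) dx = 40·(10/9) = 400/9.
  So ∫_0^π u² dx = 8*π + 25*π/2 + 400/9 = 400/9 + 41*π/2.
  (u')² squared terms: (-16)²·∫sin(4x)² dx = 256·π/2 = 128*π;  (25)²·∫cos(5x)² dx = 625·π/2 = 625*π/2.
  (u')² cross terms: 2·(-16)·(25)·∫sin(4x)·cos(5x) dx = -800·(-8/9) = 6400/9.
  So ∫_0^π (u')² dx = 128*π + 625*π/2 + 6400/9 = 6400/9 + 881*π/2.
||u||_{H^1}^2 = (400/9 + 41*π/2) + (6400/9 + 881*π/2) = 6800/9 + 461*π.


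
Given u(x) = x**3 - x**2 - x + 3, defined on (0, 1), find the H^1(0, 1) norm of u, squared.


||u||_{H^1}^2 = 743/105

The H^1 norm (squared) on an interval (0, L) is
  ||u||_{H^1}^2 = ∫_0^L u(x)^2 dx + ∫_0^L u'(x)^2 dx.
Compute u'(x) = 3*x**2 - 2*x - 1.
Then u(x)^2 = x**6 - 2*x**5 - x**4 + 8*x**3 - 5*x**2 - 6*x + 9 and u'(x)^2 = 9*x**4 - 12*x**3 - 2*x**2 + 4*x + 1.
Integrate each monomial from 0 to 1 using ∫_0^1 c·x^n dx = c·1^(n+1)/(n+1):
  ∫_0^1 u(x)^2 dx = ∫_0^1 (x^6 - 2*x^5 - x^4 + 8*x^3 - 5*x^2 - 6*x + 9) dx. Term by term:
    ∫_0^1 x^6 dx = 1/7;  ∫_0^1 -2*x^5 dx = -1/3;  ∫_0^1 -x^4 dx = -1/5;
    ∫_0^1 8*x^3 dx = 2;  ∫_0^1 -5*x^2 dx = -5/3;  ∫_0^1 -6*x dx = -3;
    ∫_0^1 9 dx = 9.
  Sum: 1/7 − 1/3 − 1/5 + 2 − 5/3 − 3 + 9 = 208/35.
  ∫_0^1 u'(x)^2 dx = ∫_0^1 (9*x^4 - 12*x^3 - 2*x^2 + 4*x + 1) dx. Term by term:
    ∫_0^1 9*x^4 dx = 9/5;  ∫_0^1 -12*x^3 dx = -3;  ∫_0^1 -2*x^2 dx = -2/3;
    ∫_0^1 4*x dx = 2;  ∫_0^1 1 dx = 1.
  Sum: 9/5 − 3 − 2/3 + 2 + 1 = 17/15.
Adding: ||u||_{H^1}^2 = 208/35 + 17/15 = 743/105.


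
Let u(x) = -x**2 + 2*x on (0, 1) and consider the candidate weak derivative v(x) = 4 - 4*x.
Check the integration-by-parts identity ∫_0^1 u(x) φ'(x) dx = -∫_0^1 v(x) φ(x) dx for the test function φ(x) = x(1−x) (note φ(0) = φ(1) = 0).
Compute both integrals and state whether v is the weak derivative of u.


LHS = -1/6, RHS = -1/3. No, v is not the weak derivative of u.

u(x) = -x**2 + 2*x, classical derivative u'(x) = 2 - 2*x.
φ(x) = x(1−x), so φ'(x) = 1 - 2*x.
Note φ(0) = φ(1) = 0, so the boundary term u·φ vanishes.
LHS = ∫_0^1 u(x) φ'(x) dx = ∫_0^1 (2*x^3 - 5*x^2 + 2*x) dx. Term by term:
  ∫_0^1 2*x^3 dx = 1/2;  ∫_0^1 -5*x^2 dx = -5/3;  ∫_0^1 2*x dx = 1.
Sum: 1/2 − 5/3 + 1 = -1/6.
So LHS = -1/6.
∫_0^1 v(x) φ(x) dx = ∫_0^1 (4*x^3 - 8*x^2 + 4*x) dx. Term by term:
  ∫_0^1 4*x^3 dx = 1;  ∫_0^1 -8*x^2 dx = -8/3;  ∫_0^1 4*x dx = 2.
Sum: 1 − 8/3 + 2 = 1/3.
So RHS = -∫_0^1 v(x) φ(x) dx = -1/3.
LHS − RHS = 1/6 ≠ 0, so the identity fails.
(For a valid weak derivative the identity must hold for EVERY test function, in particular this one. The failure shows v is NOT the weak derivative of u.)
Correct weak derivative would be u'(x) = 2 - 2*x.


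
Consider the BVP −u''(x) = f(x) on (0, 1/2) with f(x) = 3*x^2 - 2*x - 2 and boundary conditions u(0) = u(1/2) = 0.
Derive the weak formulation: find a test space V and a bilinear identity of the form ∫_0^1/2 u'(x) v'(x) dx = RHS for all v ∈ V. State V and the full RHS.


V = H^1_0(0, 1/2) (so v(0) = v(1/2) = 0); weak form: ∫_0^1/2 u'v' dx = ∫_0^1/2 (3*x^2 - 2*x - 2) v dx for all v ∈ V.

Multiply both sides by a test function v and integrate from 0 to 1/2:
  ∫_0^1/2 −u''(x) v(x) dx = ∫_0^1/2 f(x) v(x) dx.
Integrate the LHS by parts once:
  ∫_0^1/2 −u'' v dx = −[u'(x) v(x)]_0^1/2 + ∫_0^1/2 u'(x) v'(x) dx.
Thus ∫_0^1/2 u'(x) v'(x) dx = ∫_0^1/2 f(x) v(x) dx + [u'(x) v(x)]_0^1/2.
Choose V so that boundary terms are either known or forced to vanish.
u is Dirichlet: u(0) = u(1/2) = 0. Let V = H^1_0(0, 1/2); then v(0) = v(1/2) = 0, and [u' v]_0^1/2 = 0.
Weak formulation: find u (satisfying any essential BC) such that ∫_0^1/2 u'(x) v'(x) dx = ∫_0^1/2 f v dx for all v ∈ V.
Substituting f(x) = 3*x^2 - 2*x - 2, the right-hand side is ∫_0^1/2 (3*x^2 - 2*x - 2) v dx.


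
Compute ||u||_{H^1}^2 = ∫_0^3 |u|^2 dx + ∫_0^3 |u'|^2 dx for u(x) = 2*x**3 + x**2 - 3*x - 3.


||u||_{H^1}^2 = 40491/14

The H^1 norm (squared) on an interval (0, L) is
  ||u||_{H^1}^2 = ∫_0^L u(x)^2 dx + ∫_0^L u'(x)^2 dx.
Compute u'(x) = 6*x**2 + 2*x - 3.
Then u(x)^2 = 4*x**6 + 4*x**5 - 11*x**4 - 18*x**3 + 3*x**2 + 18*x + 9 and u'(x)^2 = 36*x**4 + 24*x**3 - 32*x**2 - 12*x + 9.
Integrate each monomial from 0 to 3 using ∫_0^3 c·x^n dx = c·3^(n+1)/(n+1):
  ∫_0^3 u(x)^2 dx = ∫_0^3 (4*x^6 + 4*x^5 - 11*x^4 - 18*x^3 + 3*x^2 + 18*x + 9) dx. Term by term:
    ∫_0^3 4*x^6 dx = 8748/7;  ∫_0^3 4*x^5 dx = 486;  ∫_0^3 -11*x^4 dx = -2673/5;
    ∫_0^3 -18*x^3 dx = -729/2;  ∫_0^3 3*x^2 dx = 27;  ∫_0^3 18*x dx = 81;
    ∫_0^3 9 dx = 27.
  Sum: 8748/7 + 486 − 2673/5 − 729/2 + 27 + 81 + 27 = 68013/70.
  ∫_0^3 u'(x)^2 dx = ∫_0^3 (36*x^4 + 24*x^3 - 32*x^2 - 12*x + 9) dx. Term by term:
    ∫_0^3 36*x^4 dx = 8748/5;  ∫_0^3 24*x^3 dx = 486;  ∫_0^3 -32*x^2 dx = -288;
    ∫_0^3 -12*x dx = -54;  ∫_0^3 9 dx = 27.
  Sum: 8748/5 + 486 − 288 − 54 + 27 = 9603/5.
Adding: ||u||_{H^1}^2 = 68013/70 + 9603/5 = 40491/14.


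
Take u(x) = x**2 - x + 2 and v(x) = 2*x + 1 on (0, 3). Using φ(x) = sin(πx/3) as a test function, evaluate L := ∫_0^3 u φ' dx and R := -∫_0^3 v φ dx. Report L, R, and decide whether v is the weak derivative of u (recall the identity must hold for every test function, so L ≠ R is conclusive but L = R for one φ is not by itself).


LHS = -12/π, RHS = -24/π. No, v is not the weak derivative of u.

u(x) = x**2 - x + 2, classical derivative u'(x) = 2*x - 1.
φ(x) = sin(πx/3), so φ'(x) = π*cos(π*x/3)/3.
Note φ(0) = φ(3) = 0, so the boundary term u·φ vanishes.
LHS = ∫_0^3 u(x) φ'(x) dx = ∫_0^3 (π*x^2*cos(π*x/3)/3 - π*x*cos(π*x/3)/3 + 2*π*cos(π*x/3)/3) dx. Term by term:
  ∫_0^3 2*π*cos(π*x/3)/3 dx = 0;  ∫_0^3 -π*x*cos(π*x/3)/3 dx = 6/π;  ∫_0^3 π*x^2*cos(π*x/3)/3 dx = -18/π.
Sum: 0 + 6/π − 18/π = -12/π.
So LHS = -12/π.
∫_0^3 v(x) φ(x) dx = ∫_0^3 (2*x*sin(π*x/3) + sin(π*x/3)) dx. Term by term:
  ∫_0^3 2*x*sin(π*x/3) dx = 18/π;  ∫_0^3 sin(π*x/3) dx = 6/π.
Sum: 18/π + 6/π = 24/π.
So RHS = -∫_0^3 v(x) φ(x) dx = -24/π.
LHS − RHS = 12/π ≠ 0, so the identity fails.
(For a valid weak derivative the identity must hold for EVERY test function, in particular this one. The failure shows v is NOT the weak derivative of u.)
Correct weak derivative would be u'(x) = 2*x - 1.


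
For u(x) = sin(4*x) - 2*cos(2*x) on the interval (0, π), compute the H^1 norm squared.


||u||_{H^1(0,π)}^2 = 37*π/2

u'(x) = 4*sin(2*x) + 4*cos(4*x).
Expand u² and (u')² and integrate term by term on (0, π), using: for integers n ≥ 1, ∫_0^π sin²(nx) dx = ∫_0^π cos²(nx) dx = π/2; for n ≠ n', ∫_0^π sin(nx)sin(n'x) dx = ∫_0^π cos(nx)cos(n'x) dx = 0; and by product-to-sum, ∫_0^π sin(nx)cos(n'x) dx = ½∫_0^π [sin((n+n')x) + sin((n−n')x)] dx, which is 0 when n+n' is even and 2n/(n²−n'²) when n+n' is odd (it need not vanish on (0, π)).
  u² squared terms: (-2)²·∫cos(2x)² dx = 4·π/2 = 2*π;  (1)²·∫sin(4x)² dx = 1·π/2 = π/2.
  u² cross terms: 2·(-2)·(1)·∫cos(2x)·sin(4x) dx = -4·(0) = 0.
  So ∫_0^π u² dx = 2*π + π/2 + 0 = 5*π/2.
  (u')² squared terms: (4)²·∫cos(4x)² dx = 16·π/2 = 8*π;  (4)²·∫sin(2x)² dx = 16·π/2 = 8*π.
  (u')² cross terms: 2·(4)·(4)·∫cos(4x)·sin(2x) dx = 32·(0) = 0.
  So ∫_0^π (u')² dx = 8*π + 8*π + 0 = 16*π.
||u||_{H^1}^2 = (5*π/2) + (16*π) = 37*π/2.


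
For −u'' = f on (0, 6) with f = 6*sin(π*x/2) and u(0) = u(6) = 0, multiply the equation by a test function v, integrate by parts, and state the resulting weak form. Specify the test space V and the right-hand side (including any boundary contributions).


V = H^1_0(0, 6) (so v(0) = v(6) = 0); weak form: ∫_0^6 u'v' dx = ∫_0^6 (6*sin(π*x/2)) v dx for all v ∈ V.

Multiply both sides by a test function v and integrate from 0 to 6:
  ∫_0^6 −u''(x) v(x) dx = ∫_0^6 f(x) v(x) dx.
Integrate the LHS by parts once:
  ∫_0^6 −u'' v dx = −[u'(x) v(x)]_0^6 + ∫_0^6 u'(x) v'(x) dx.
Thus ∫_0^6 u'(x) v'(x) dx = ∫_0^6 f(x) v(x) dx + [u'(x) v(x)]_0^6.
Choose V so that boundary terms are either known or forced to vanish.
u is Dirichlet: u(0) = u(6) = 0. Let V = H^1_0(0, 6); then v(0) = v(6) = 0, and [u' v]_0^6 = 0.
Weak formulation: find u (satisfying any essential BC) such that ∫_0^6 u'(x) v'(x) dx = ∫_0^6 f v dx for all v ∈ V.
Substituting f(x) = 6*sin(π*x/2), the right-hand side is ∫_0^6 (6*sin(π*x/2)) v dx.


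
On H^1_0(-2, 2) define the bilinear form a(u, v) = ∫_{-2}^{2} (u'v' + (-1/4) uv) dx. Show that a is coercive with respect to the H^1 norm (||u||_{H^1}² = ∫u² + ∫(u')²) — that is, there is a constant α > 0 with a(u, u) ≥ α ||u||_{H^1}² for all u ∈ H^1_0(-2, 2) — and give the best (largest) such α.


α = (-4 + π^2)/(π^2 + 16)

Coercivity of a(·,·) on H^1_0(-2, 2) means a(u, u) ≥ α ||u||_{H^1}² for every u ∈ H^1_0.
The interval has length L = 4, and Poincaré/coercivity depend only on L. Here a(u, u) = ∫(u')² + (-1/4)·∫u².
Here c = -1/4 < 0 with |c| < (π/L)² = π^2/16, so coercivity still holds. The condition a(u,u) ≥ α||u||_{H^1}² reads (1−α)∫(u')² ≥ (α−c)∫u². Any admissible α is ≤ 1 (rapidly oscillating u have ∫u²/∫(u')² → 0), and α = 1 would force 0 ≥ (1−c)∫u², impossible since c < 1; so 1−α > 0. By the sharp Poincaré inequality on H^1_0 of an interval of length L, ∫(u')² ≥ (π/L)²∫u² with equality for the first sine mode sin(π(x−x₀)/L) (x₀ the left endpoint), so the inequality holds for all u iff (1−α)(π/L)² ≥ α − c, i.e. α ≤ ((π/L)² + c)/((π/L)² + 1) = (1 + c(L/π)²)/(1 + (L/π)²). (Direct route, valid since c ≤ 0: Poincaré gives c∫u² ≥ c(L/π)²∫(u')², so a(u,u) ≥ (1 + c(L/π)²)∫(u')², while ||u||_{H^1}² ≤ (1 + (L/π)²)∫(u')²; dividing yields the same α.) With (π/L)² = π^2/16 and c = -1/4, the largest admissible constant is α = ((π/L)² + c)/((π/L)² + 1).
Simplifying, α = (-4 + π^2)/(π^2 + 16).


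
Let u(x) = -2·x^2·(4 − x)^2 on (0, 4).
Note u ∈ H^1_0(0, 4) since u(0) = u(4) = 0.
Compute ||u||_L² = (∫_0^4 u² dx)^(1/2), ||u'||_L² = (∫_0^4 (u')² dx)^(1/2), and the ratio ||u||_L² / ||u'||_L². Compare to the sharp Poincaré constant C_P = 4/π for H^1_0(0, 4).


||u||_L² / ||u'||_L² = 2*sqrt(3)/3 < C_P = 4/π.

u(x) = -2·x^2·(4 − x)^2, so u'(x) = 8*x*(-x^2 + 6*x - 8).
u(x) = -2·x^2·(4 − x)^2 vanishes at x = 0 and x = 4, so u ∈ H^1_0(0, 4). Differentiate via the product rule and integrate the resulting polynomials term by term.
  ∫_0^4 u² dx = ∫_0^4 (4*x^8 - 64*x^7 + 384*x^6 - 1024*x^5 + 1024*x^4) dx. Term by term:
    ∫_0^4 4*x^8 dx = 1048576/9;  ∫_0^4 -64*x^7 dx = -524288;  ∫_0^4 384*x^6 dx = 6291456/7;
    ∫_0^4 -1024*x^5 dx = -2097152/3;  ∫_0^4 1024*x^4 dx = 1048576/5.
  Sum: 1048576/9 − 524288 + 6291456/7 − 2097152/3 + 1048576/5 = 524288/315.
  ∫_0^4 (u')² dx = ∫_0^4 (64*x^6 - 768*x^5 + 3328*x^4 - 6144*x^3 + 4096*x^2) dx. Term by term:
    ∫_0^4 64*x^6 dx = 1048576/7;  ∫_0^4 -768*x^5 dx = -524288;  ∫_0^4 3328*x^4 dx = 3407872/5;
    ∫_0^4 -6144*x^3 dx = -393216;  ∫_0^4 4096*x^2 dx = 262144/3.
  Sum: 1048576/7 − 524288 + 3407872/5 − 393216 + 262144/3 = 131072/105.
∫_0^4 u² dx = 524288/315, so ||u||_L² = 512*sqrt(70)/105.
∫_0^4 (u')² dx = 131072/105, so ||u'||_L² = 256*sqrt(210)/105.
Ratio ||u||_L² / ||u'||_L² = 2*sqrt(3)/3.
Sharp Poincaré constant on H^1_0(0, 4) is C_P = L/π = 4/π, achieved by sin(π/4·x).
A polynomial bump cannot attain the sharp Poincaré constant (only the first sine eigenfunction does), so the ratio is strictly less than C_P, consistent with ||u||_L² ≤ C_P ||u'||_L².


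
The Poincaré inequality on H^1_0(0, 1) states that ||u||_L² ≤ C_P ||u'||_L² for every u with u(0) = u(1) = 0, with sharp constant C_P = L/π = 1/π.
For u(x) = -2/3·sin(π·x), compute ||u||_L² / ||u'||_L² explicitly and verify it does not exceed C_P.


||u||_L² / ||u'||_L² = 1/π = C_P.

u(x) = -2/3·sin(π·x), so u'(x) = -2*π*cos(π*x)/3.
Writing u(x) = A·sin(kπx/L) with A = -2/3 and k = 1, use ∫_0^L sin²(kπx/L) dx = L/2 and ∫_0^L cos²(kπx/L) dx = L/2.
u² = 4/9·sin²(π·x) and (u')² = 4*π^2/9·cos²(π·x), and each of sin², cos² integrates to L/2 = 1/2 over (0, 1).
∫_0^1 u² dx = 2/9, so ||u||_L² = sqrt(2)/3.
∫_0^1 (u')² dx = 2*π^2/9, so ||u'||_L² = sqrt(2)*π/3.
Ratio ||u||_L² / ||u'||_L² = 1/π.
Sharp Poincaré constant on H^1_0(0, 1) is C_P = L/π = 1/π, achieved by sin(π·x).
This is the k = 1 eigenfunction (up to amplitude), so the ratio equals the sharp Poincaré constant exactly.


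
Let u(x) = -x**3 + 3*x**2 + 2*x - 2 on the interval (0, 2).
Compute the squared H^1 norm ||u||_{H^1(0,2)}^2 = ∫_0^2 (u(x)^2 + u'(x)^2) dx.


||u||_{H^1}^2 = 5728/105

The H^1 norm (squared) on an interval (0, L) is
  ||u||_{H^1}^2 = ∫_0^L u(x)^2 dx + ∫_0^L u'(x)^2 dx.
Compute u'(x) = -3*x**2 + 6*x + 2.
Then u(x)^2 = x**6 - 6*x**5 + 5*x**4 + 16*x**3 - 8*x**2 - 8*x + 4 and u'(x)^2 = 9*x**4 - 36*x**3 + 24*x**2 + 24*x + 4.
Integrate each monomial from 0 to 2 using ∫_0^2 c·x^n dx = c·2^(n+1)/(n+1):
  ∫_0^2 u(x)^2 dx = ∫_0^2 (x^6 - 6*x^5 + 5*x^4 + 16*x^3 - 8*x^2 - 8*x + 4) dx. Term by term:
    ∫_0^2 x^6 dx = 128/7;  ∫_0^2 -6*x^5 dx = -64;  ∫_0^2 5*x^4 dx = 32;
    ∫_0^2 16*x^3 dx = 64;  ∫_0^2 -8*x^2 dx = -64/3;  ∫_0^2 -8*x dx = -16;
    ∫_0^2 4 dx = 8.
  Sum: 128/7 − 64 + 32 + 64 − 64/3 − 16 + 8 = 440/21.
  ∫_0^2 u'(x)^2 dx = ∫_0^2 (9*x^4 - 36*x^3 + 24*x^2 + 24*x + 4) dx. Term by term:
    ∫_0^2 9*x^4 dx = 288/5;  ∫_0^2 -36*x^3 dx = -144;  ∫_0^2 24*x^2 dx = 64;
    ∫_0^2 24*x dx = 48;  ∫_0^2 4 dx = 8.
  Sum: 288/5 − 144 + 64 + 48 + 8 = 168/5.
Adding: ||u||_{H^1}^2 = 440/21 + 168/5 = 5728/105.


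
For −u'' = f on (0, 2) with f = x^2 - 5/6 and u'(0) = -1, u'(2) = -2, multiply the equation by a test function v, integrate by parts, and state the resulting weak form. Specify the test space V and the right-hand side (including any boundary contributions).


V = H^1(0, 2) (v unrestricted at boundary; u is determined up to an additive constant); weak form: ∫_0^2 u'v' dx = ∫_0^2 (x^2 - 5/6) v dx − 2·v(2) + v(0) for all v ∈ V.

Multiply both sides by a test function v and integrate from 0 to 2:
  ∫_0^2 −u''(x) v(x) dx = ∫_0^2 f(x) v(x) dx.
Integrate the LHS by parts once:
  ∫_0^2 −u'' v dx = −[u'(x) v(x)]_0^2 + ∫_0^2 u'(x) v'(x) dx.
Thus ∫_0^2 u'(x) v'(x) dx = ∫_0^2 f(x) v(x) dx + [u'(x) v(x)]_0^2.
Choose V so that boundary terms are either known or forced to vanish.
u has inhomogeneous Neumann u'(0) = -1, u'(2) = -2. [u' v]_0^2 = (-2)·v(2) − (-1)·v(0) = − 2·v(2) + v(0). Take V = H^1(0, 2); boundary term becomes part of RHS.
Weak formulation: find u (satisfying any essential BC) such that ∫_0^2 u'(x) v'(x) dx = ∫_0^2 f v dx − 2·v(2) + v(0) for all v ∈ V (Neumann data are natural BCs: they enter the RHS as boundary terms).
Substituting f(x) = x^2 - 5/6, the right-hand side is ∫_0^2 (x^2 - 5/6) v dx − 2·v(2) + v(0).
Compatibility check (pure Neumann): taking v ≡ 1 ∈ V gives 0 = ∫_0^2 f dx + (-2) − (-1), i.e. ∫_0^2 f dx must equal u'(0) − u'(2) = 1. Indeed ∫_0^2 (x^2 - 5/6) dx = 1, so the data are compatible. The solution is then unique only up to an additive constant (fix it e.g. by requiring ∫_0^2 u dx = 0).


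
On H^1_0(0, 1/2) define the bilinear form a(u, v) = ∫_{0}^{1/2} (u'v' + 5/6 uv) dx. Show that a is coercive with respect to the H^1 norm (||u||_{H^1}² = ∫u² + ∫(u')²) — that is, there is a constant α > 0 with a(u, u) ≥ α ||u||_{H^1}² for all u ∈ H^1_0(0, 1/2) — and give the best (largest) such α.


α = (5 + 24*π^2)/(6*(1 + 4*π^2))

Coercivity of a(·,·) on H^1_0(0, 1/2) means a(u, u) ≥ α ||u||_{H^1}² for every u ∈ H^1_0.
The interval has length L = 1/2, and Poincaré/coercivity depend only on L. Here a(u, u) = ∫(u')² + (5/6)·∫u².
Here 0 < c = 5/6 < 1. The condition a(u,u) ≥ α||u||_{H^1}² reads (1−α)∫(u')² ≥ (α−c)∫u². Any admissible α is ≤ 1 (rapidly oscillating u have ∫u²/∫(u')² → 0), and α = 1 would force 0 ≥ (1−c)∫u², impossible since c < 1; so 1−α > 0. By the sharp Poincaré inequality on H^1_0 of an interval of length L, ∫(u')² ≥ (π/L)²∫u² with equality for the first sine mode sin(π(x−x₀)/L) (x₀ the left endpoint), so the inequality holds for all u iff (1−α)(π/L)² ≥ α − c, i.e. α ≤ ((π/L)² + c)/((π/L)² + 1) = (1 + c(L/π)²)/(1 + (L/π)²). With (π/L)² = 4*π^2 and c = 5/6, the largest admissible constant is α = ((π/L)² + c)/((π/L)² + 1).
Simplifying, α = (5 + 24*π^2)/(6*(1 + 4*π^2)).


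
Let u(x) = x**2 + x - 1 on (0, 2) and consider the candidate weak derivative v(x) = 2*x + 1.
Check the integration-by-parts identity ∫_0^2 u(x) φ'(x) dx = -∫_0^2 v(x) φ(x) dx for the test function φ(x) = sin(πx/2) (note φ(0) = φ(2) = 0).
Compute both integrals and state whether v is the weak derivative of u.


LHS = -12/π, RHS = -12/π. Yes, v = u' weakly.

u(x) = x**2 + x - 1, classical derivative u'(x) = 2*x + 1.
φ(x) = sin(πx/2), so φ'(x) = π*cos(π*x/2)/2.
Note φ(0) = φ(2) = 0, so the boundary term u·φ vanishes.
LHS = ∫_0^2 u(x) φ'(x) dx = ∫_0^2 (π*x^2*cos(π*x/2)/2 + π*x*cos(π*x/2)/2 - π*cos(π*x/2)/2) dx. Term by term:
  ∫_0^2 -π*cos(π*x/2)/2 dx = 0;  ∫_0^2 π*x*cos(π*x/2)/2 dx = -4/π;  ∫_0^2 π*x^2*cos(π*x/2)/2 dx = -8/π.
Sum: 0 − 4/π − 8/π = -12/π.
So LHS = -12/π.
∫_0^2 v(x) φ(x) dx = ∫_0^2 (2*x*sin(π*x/2) + sin(π*x/2)) dx. Term by term:
  ∫_0^2 2*x*sin(π*x/2) dx = 8/π;  ∫_0^2 sin(π*x/2) dx = 4/π.
Sum: 8/π + 4/π = 12/π.
So RHS = -∫_0^2 v(x) φ(x) dx = -12/π.
LHS = RHS, so the identity holds for this test φ.
Moreover u is smooth here and v(x) = u'(x) = 2*x + 1 pointwise, so the identity holds for every test function. Hence v is the weak derivative of u.


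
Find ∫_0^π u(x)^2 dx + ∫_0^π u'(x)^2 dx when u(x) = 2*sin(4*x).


||u||_{H^1(0,π)}^2 = 34*π

u'(x) = 8*cos(4*x).
Expand u² and (u')² and integrate term by term on (0, π), using: for integers n ≥ 1, ∫_0^π sin²(nx) dx = ∫_0^π cos²(nx) dx = π/2; for n ≠ n', ∫_0^π sin(nx)sin(n'x) dx = ∫_0^π cos(nx)cos(n'x) dx = 0; and by product-to-sum, ∫_0^π sin(nx)cos(n'x) dx = ½∫_0^π [sin((n+n')x) + sin((n−n')x)] dx, which is 0 when n+n' is even and 2n/(n²−n'²) when n+n' is odd (it need not vanish on (0, π)).
  u² squared terms: (2)²·∫sin(4x)² dx = 4·π/2 = 2*π.
  So ∫_0^π u² dx = 2*π.
  (u')² squared terms: (8)²·∫cos(4x)² dx = 64·π/2 = 32*π.
  So ∫_0^π (u')² dx = 32*π.
||u||_{H^1}^2 = (2*π) + (32*π) = 34*π.


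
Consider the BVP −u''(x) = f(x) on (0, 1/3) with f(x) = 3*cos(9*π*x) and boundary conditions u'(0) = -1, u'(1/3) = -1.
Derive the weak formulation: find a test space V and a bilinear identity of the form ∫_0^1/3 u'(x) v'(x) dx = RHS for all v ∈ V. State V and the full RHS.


V = H^1(0, 1/3) (v unrestricted at boundary; u is determined up to an additive constant); weak form: ∫_0^1/3 u'v' dx = ∫_0^1/3 (3*cos(9*π*x)) v dx − v(1/3) + v(0) for all v ∈ V.

Multiply both sides by a test function v and integrate from 0 to 1/3:
  ∫_0^1/3 −u''(x) v(x) dx = ∫_0^1/3 f(x) v(x) dx.
Integrate the LHS by parts once:
  ∫_0^1/3 −u'' v dx = −[u'(x) v(x)]_0^1/3 + ∫_0^1/3 u'(x) v'(x) dx.
Thus ∫_0^1/3 u'(x) v'(x) dx = ∫_0^1/3 f(x) v(x) dx + [u'(x) v(x)]_0^1/3.
Choose V so that boundary terms are either known or forced to vanish.
u has inhomogeneous Neumann u'(0) = -1, u'(1/3) = -1. [u' v]_0^1/3 = (-1)·v(1/3) − (-1)·v(0) = − v(1/3) + v(0). Take V = H^1(0, 1/3); boundary term becomes part of RHS.
Weak formulation: find u (satisfying any essential BC) such that ∫_0^1/3 u'(x) v'(x) dx = ∫_0^1/3 f v dx − v(1/3) + v(0) for all v ∈ V (Neumann data are natural BCs: they enter the RHS as boundary terms).
Substituting f(x) = 3*cos(9*π*x), the right-hand side is ∫_0^1/3 (3*cos(9*π*x)) v dx − v(1/3) + v(0).
Compatibility check (pure Neumann): taking v ≡ 1 ∈ V gives 0 = ∫_0^1/3 f dx + (-1) − (-1), i.e. ∫_0^1/3 f dx must equal u'(0) − u'(1/3) = 0. Indeed ∫_0^1/3 (3*cos(9*π*x)) dx = 0, so the data are compatible. The solution is then unique only up to an additive constant (fix it e.g. by requiring ∫_0^1/3 u dx = 0).


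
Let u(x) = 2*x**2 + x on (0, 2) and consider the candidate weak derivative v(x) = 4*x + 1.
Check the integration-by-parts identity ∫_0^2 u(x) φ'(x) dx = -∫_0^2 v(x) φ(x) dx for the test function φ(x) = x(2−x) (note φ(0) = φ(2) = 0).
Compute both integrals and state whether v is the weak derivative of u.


LHS = -20/3, RHS = -20/3. Yes, v = u' weakly.

u(x) = 2*x**2 + x, classical derivative u'(x) = 4*x + 1.
φ(x) = x(2−x), so φ'(x) = 2 - 2*x.
Note φ(0) = φ(2) = 0, so the boundary term u·φ vanishes.
LHS = ∫_0^2 u(x) φ'(x) dx = ∫_0^2 (-4*x^3 + 2*x^2 + 2*x) dx. Term by term:
  ∫_0^2 -4*x^3 dx = -16;  ∫_0^2 2*x^2 dx = 16/3;  ∫_0^2 2*x dx = 4.
Sum: -16 + 16/3 + 4 = -20/3.
So LHS = -20/3.
∫_0^2 v(x) φ(x) dx = ∫_0^2 (-4*x^3 + 7*x^2 + 2*x) dx. Term by term:
  ∫_0^2 -4*x^3 dx = -16;  ∫_0^2 7*x^2 dx = 56/3;  ∫_0^2 2*x dx = 4.
Sum: -16 + 56/3 + 4 = 20/3.
So RHS = -∫_0^2 v(x) φ(x) dx = -20/3.
LHS = RHS, so the identity holds for this test φ.
Moreover u is smooth here and v(x) = u'(x) = 4*x + 1 pointwise, so the identity holds for every test function. Hence v is the weak derivative of u.


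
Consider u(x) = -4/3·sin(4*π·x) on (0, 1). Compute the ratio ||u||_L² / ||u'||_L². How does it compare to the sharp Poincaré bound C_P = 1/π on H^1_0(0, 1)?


||u||_L² / ||u'||_L² = 1/(4*π) < C_P = 1/π.

u(x) = -4/3·sin(4*π·x), so u'(x) = -16*π*cos(4*π*x)/3.
Writing u(x) = A·sin(kπx/L) with A = -4/3 and k = 4, use ∫_0^L sin²(kπx/L) dx = L/2 and ∫_0^L cos²(kπx/L) dx = L/2.
u² = 16/9·sin²(4*π·x) and (u')² = 256*π^2/9·cos²(4*π·x), and each of sin², cos² integrates to L/2 = 1/2 over (0, 1).
∫_0^1 u² dx = 8/9, so ||u||_L² = 2*sqrt(2)/3.
∫_0^1 (u')² dx = 128*π^2/9, so ||u'||_L² = 8*sqrt(2)*π/3.
Ratio ||u||_L² / ||u'||_L² = 1/(4*π).
Sharp Poincaré constant on H^1_0(0, 1) is C_P = L/π = 1/π, achieved by sin(π·x).
This is the k = 4 harmonic; the ratio L/(kπ) is strictly less than C_P = L/π, consistent with the sharp inequality ||u||_L² ≤ C_P ||u'||_L².


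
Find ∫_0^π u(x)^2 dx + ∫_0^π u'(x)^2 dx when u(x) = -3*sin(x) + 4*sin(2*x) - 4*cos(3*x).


||u||_{H^1(0,π)}^2 = 256 + 129*π

u'(x) = 12*sin(3*x) - 3*cos(x) + 8*cos(2*x).
Expand u² and (u')² and integrate term by term on (0, π), using: for integers n ≥ 1, ∫_0^π sin²(nx) dx = ∫_0^π cos²(nx) dx = π/2; for n ≠ n', ∫_0^π sin(nx)sin(n'x) dx = ∫_0^π cos(nx)cos(n'x) dx = 0; and by product-to-sum, ∫_0^π sin(nx)cos(n'x) dx = ½∫_0^π [sin((n+n')x) + sin((n−n')x)] dx, which is 0 when n+n' is even and 2n/(n²−n'²) when n+n' is odd (it need not vanish on (0, π)).
  u² squared terms: (-4)²·∫cos(3x)² dx = 16·π/2 = 8*π;  (-3)²·∫sin(x)² dx = 9·π/2 = 9*π/2;  (4)²·∫sin(2x)² dx = 16·π/2 = 8*π.
  u² cross terms: 2·(-4)·(-3)·∫cos(3x)·sin(x) dx = 24·(0) = 0;  2·(-4)·(4)·∫cos(3x)·sin(2x) dx = -32·(-4/5) = 128/5;  2·(-3)·(4)·∫sin(x)·sin(2x) dx = -24·(0) = 0.
  So ∫_0^π u² dx = 8*π + 9*π/2 + 8*π + 0 + 128/5 + 0 = 128/5 + 41*π/2.
  (u')² squared terms: (-3)²·∫cos(x)² dx = 9·π/2 = 9*π/2;  (8)²·∫cos(2x)² dx = 64·π/2 = 32*π;  (12)²·∫sin(3x)² dx = 144·π/2 = 72*π.
  (u')² cross terms: 2·(-3)·(8)·∫cos(x)·cos(2x) dx = -48·(0) = 0;  2·(-3)·(12)·∫cos(x)·sin(3x) dx = -72·(0) = 0;  2·(8)·(12)·∫cos(2x)·sin(3x) dx = 192·(6/5) = 1152/5.
  So ∫_0^π (u')² dx = 9*π/2 + 32*π + 72*π + 0 + 0 + 1152/5 = 1152/5 + 217*π/2.
||u||_{H^1}^2 = (128/5 + 41*π/2) + (1152/5 + 217*π/2) = 256 + 129*π.


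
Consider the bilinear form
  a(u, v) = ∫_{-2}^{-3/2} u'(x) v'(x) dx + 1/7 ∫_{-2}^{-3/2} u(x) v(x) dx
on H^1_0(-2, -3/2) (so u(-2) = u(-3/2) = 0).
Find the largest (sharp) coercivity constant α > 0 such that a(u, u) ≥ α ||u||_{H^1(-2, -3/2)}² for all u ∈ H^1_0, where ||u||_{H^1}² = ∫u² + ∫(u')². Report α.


α = (1 + 28*π^2)/(7*(1 + 4*π^2))

Coercivity of a(·,·) on H^1_0(-2, -3/2) means a(u, u) ≥ α ||u||_{H^1}² for every u ∈ H^1_0.
The interval has length L = 1/2, and Poincaré/coercivity depend only on L. Here a(u, u) = ∫(u')² + (1/7)·∫u².
Here 0 < c = 1/7 < 1. The condition a(u,u) ≥ α||u||_{H^1}² reads (1−α)∫(u')² ≥ (α−c)∫u². Any admissible α is ≤ 1 (rapidly oscillating u have ∫u²/∫(u')² → 0), and α = 1 would force 0 ≥ (1−c)∫u², impossible since c < 1; so 1−α > 0. By the sharp Poincaré inequality on H^1_0 of an interval of length L, ∫(u')² ≥ (π/L)²∫u² with equality for the first sine mode sin(π(x−x₀)/L) (x₀ the left endpoint), so the inequality holds for all u iff (1−α)(π/L)² ≥ α − c, i.e. α ≤ ((π/L)² + c)/((π/L)² + 1) = (1 + c(L/π)²)/(1 + (L/π)²). With (π/L)² = 4*π^2 and c = 1/7, the largest admissible constant is α = ((π/L)² + c)/((π/L)² + 1).
Simplifying, α = (1 + 28*π^2)/(7*(1 + 4*π^2)).


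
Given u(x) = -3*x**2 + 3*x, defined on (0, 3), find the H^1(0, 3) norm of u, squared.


||u||_{H^1}^2 = 3429/10

The H^1 norm (squared) on an interval (0, L) is
  ||u||_{H^1}^2 = ∫_0^L u(x)^2 dx + ∫_0^L u'(x)^2 dx.
Compute u'(x) = 3 - 6*x.
Then u(x)^2 = 9*x**4 - 18*x**3 + 9*x**2 and u'(x)^2 = 36*x**2 - 36*x + 9.
Integrate each monomial from 0 to 3 using ∫_0^3 c·x^n dx = c·3^(n+1)/(n+1):
  ∫_0^3 u(x)^2 dx = ∫_0^3 (9*x^4 - 18*x^3 + 9*x^2) dx. Term by term:
    ∫_0^3 9*x^4 dx = 2187/5;  ∫_0^3 -18*x^3 dx = -729/2;  ∫_0^3 9*x^2 dx = 81.
  Sum: 2187/5 − 729/2 + 81 = 1539/10.
  ∫_0^3 u'(x)^2 dx = ∫_0^3 (36*x^2 - 36*x + 9) dx. Term by term:
    ∫_0^3 36*x^2 dx = 324;  ∫_0^3 -36*x dx = -162;  ∫_0^3 9 dx = 27.
  Sum: 324 − 162 + 27 = 189.
Adding: ||u||_{H^1}^2 = 1539/10 + 189 = 3429/10.


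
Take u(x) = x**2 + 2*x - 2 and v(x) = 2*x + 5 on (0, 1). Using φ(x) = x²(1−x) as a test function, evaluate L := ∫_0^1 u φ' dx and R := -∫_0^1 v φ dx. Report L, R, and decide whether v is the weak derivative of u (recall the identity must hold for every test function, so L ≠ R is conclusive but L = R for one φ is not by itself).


LHS = -4/15, RHS = -31/60. No, v is not the weak derivative of u.

u(x) = x**2 + 2*x - 2, classical derivative u'(x) = 2*x + 2.
φ(x) = x²(1−x), so φ'(x) = x*(2 - 3*x).
Note φ(0) = φ(1) = 0, so the boundary term u·φ vanishes.
LHS = ∫_0^1 u(x) φ'(x) dx = ∫_0^1 (-3*x^4 - 4*x^3 + 10*x^2 - 4*x) dx. Term by term:
  ∫_0^1 -3*x^4 dx = -3/5;  ∫_0^1 -4*x^3 dx = -1;  ∫_0^1 10*x^2 dx = 10/3;
  ∫_0^1 -4*x dx = -2.
Sum: -3/5 − 1 + 10/3 − 2 = -4/15.
So LHS = -4/15.
∫_0^1 v(x) φ(x) dx = ∫_0^1 (-2*x^4 - 3*x^3 + 5*x^2) dx. Term by term:
  ∫_0^1 -2*x^4 dx = -2/5;  ∫_0^1 -3*x^3 dx = -3/4;  ∫_0^1 5*x^2 dx = 5/3.
Sum: -2/5 − 3/4 + 5/3 = 31/60.
So RHS = -∫_0^1 v(x) φ(x) dx = -31/60.
LHS − RHS = 1/4 ≠ 0, so the identity fails.
(For a valid weak derivative the identity must hold for EVERY test function, in particular this one. The failure shows v is NOT the weak derivative of u.)
Correct weak derivative would be u'(x) = 2*x + 2.


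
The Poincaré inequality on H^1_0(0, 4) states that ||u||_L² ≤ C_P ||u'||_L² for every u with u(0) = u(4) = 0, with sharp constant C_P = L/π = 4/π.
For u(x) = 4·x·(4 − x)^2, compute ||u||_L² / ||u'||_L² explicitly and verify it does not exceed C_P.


||u||_L² / ||u'||_L² = 2*sqrt(14)/7 < C_P = 4/π.

u(x) = 4·x·(4 − x)^2, so u'(x) = 4*(x - 4)*(3*x - 4).
u(x) = 4·x·(4 − x)^2 vanishes at x = 0 and x = 4, so u ∈ H^1_0(0, 4). Differentiate via the product rule and integrate the resulting polynomials term by term.
  ∫_0^4 u² dx = ∫_0^4 (16*x^6 - 256*x^5 + 1536*x^4 - 4096*x^3 + 4096*x^2) dx. Term by term:
    ∫_0^4 16*x^6 dx = 262144/7;  ∫_0^4 -256*x^5 dx = -524288/3;  ∫_0^4 1536*x^4 dx = 1572864/5;
    ∫_0^4 -4096*x^3 dx = -262144;  ∫_0^4 4096*x^2 dx = 262144/3.
  Sum: 262144/7 − 524288/3 + 1572864/5 − 262144 + 262144/3 = 262144/105.
  ∫_0^4 (u')² dx = ∫_0^4 (144*x^4 - 1536*x^3 + 5632*x^2 - 8192*x + 4096) dx. Term by term:
    ∫_0^4 144*x^4 dx = 147456/5;  ∫_0^4 -1536*x^3 dx = -98304;  ∫_0^4 5632*x^2 dx = 360448/3;
    ∫_0^4 -8192*x dx = -65536;  ∫_0^4 4096 dx = 16384.
  Sum: 147456/5 − 98304 + 360448/3 − 65536 + 16384 = 32768/15.
∫_0^4 u² dx = 262144/105, so ||u||_L² = 512*sqrt(105)/105.
∫_0^4 (u')² dx = 32768/15, so ||u'||_L² = 128*sqrt(30)/15.
Ratio ||u||_L² / ||u'||_L² = 2*sqrt(14)/7.
Sharp Poincaré constant on H^1_0(0, 4) is C_P = L/π = 4/π, achieved by sin(π/4·x).
A polynomial bump cannot attain the sharp Poincaré constant (only the first sine eigenfunction does), so the ratio is strictly less than C_P, consistent with ||u||_L² ≤ C_P ||u'||_L².
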